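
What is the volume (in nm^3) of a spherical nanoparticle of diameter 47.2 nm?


Radius r = 47.2/2 = 23.6 nm
Volume V = (4/3) * pi * r^3
V = (4/3) * pi * (23.6)^3
V = 55058.53 nm^3

55058.53


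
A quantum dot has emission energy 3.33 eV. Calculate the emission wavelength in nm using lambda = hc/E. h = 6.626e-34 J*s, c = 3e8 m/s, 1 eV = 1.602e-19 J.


Convert energy: E = 3.33 eV = 3.33 * 1.602e-19 = 5.33466e-19 J
lambda = h*c / E = 6.626e-34 * 3e8 / 5.33466e-19
lambda = 3.7262e-07 m = 372.6 nm

372.6


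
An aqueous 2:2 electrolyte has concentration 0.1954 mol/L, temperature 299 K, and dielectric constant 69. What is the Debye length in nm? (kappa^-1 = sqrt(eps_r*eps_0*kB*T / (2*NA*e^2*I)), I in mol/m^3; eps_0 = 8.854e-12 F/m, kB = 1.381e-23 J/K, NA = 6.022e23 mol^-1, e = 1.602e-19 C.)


Ionic strength I = 0.1954 * 2^2 * 1000 = 781.6 mol/m^3
kappa^-1 = sqrt(69 * 8.854e-12 * 1.381e-23 * 299 / (2 * 6.022e23 * (1.602e-19)^2 * 781.6))
kappa^-1 = 0.323 nm

0.323


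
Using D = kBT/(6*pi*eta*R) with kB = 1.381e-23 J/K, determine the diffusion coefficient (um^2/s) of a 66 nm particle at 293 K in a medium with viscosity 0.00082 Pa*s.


Radius R = 66/2 = 33 nm = 3.3e-08 m
D = kB*T / (6*pi*eta*R)
D = 1.381e-23 * 293 / (6 * pi * 0.00082 * 3.3e-08)
D = 7.93291e-12 m^2/s = 7.933 um^2/s

7.933


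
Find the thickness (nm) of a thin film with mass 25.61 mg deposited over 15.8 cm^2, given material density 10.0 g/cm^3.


Convert: m = 25.61 mg = 2.5610e-05 kg, A = 15.8 cm^2 = 1.5800e-03 m^2, rho = 10.0 g/cm^3 = 10000 kg/m^3
t = m / (A * rho)
t = 2.5610e-05 / (1.5800e-03 * 10000)
t = 1.6209e-06 m = 1620.9 nm

1620.9


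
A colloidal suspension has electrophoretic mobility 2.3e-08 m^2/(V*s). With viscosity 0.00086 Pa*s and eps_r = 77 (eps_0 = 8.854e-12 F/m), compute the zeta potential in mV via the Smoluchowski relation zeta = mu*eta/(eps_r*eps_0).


Smoluchowski equation: zeta = mu * eta / (eps_r * eps_0)
zeta = 2.3e-08 * 0.00086 / (77 * 8.854e-12)
zeta = 0.029013 V = 29.01 mV

29.01


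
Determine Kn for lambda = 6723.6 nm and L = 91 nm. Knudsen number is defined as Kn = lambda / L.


Knudsen number Kn = lambda / L
Kn = 6723.6 / 91
Kn = 73.8857

73.8857


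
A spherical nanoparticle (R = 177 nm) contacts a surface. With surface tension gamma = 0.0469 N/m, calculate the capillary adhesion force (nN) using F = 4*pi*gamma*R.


Convert radius: R = 177 nm = 1.77e-07 m
F = 4 * pi * gamma * R
F = 4 * pi * 0.0469 * 1.77e-07
F = 1.04317e-07 N = 104.3172 nN

104.3172


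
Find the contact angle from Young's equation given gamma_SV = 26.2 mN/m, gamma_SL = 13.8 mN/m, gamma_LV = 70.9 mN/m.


cos(theta) = (gamma_SV - gamma_SL) / gamma_LV
cos(theta) = (26.2 - 13.8) / 70.9
cos(theta) = 0.174894
theta = arccos(0.174894) = 79.93 degrees

79.93


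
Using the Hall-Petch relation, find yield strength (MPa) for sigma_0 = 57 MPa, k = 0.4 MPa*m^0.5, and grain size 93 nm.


d = 93 nm = 9.3e-08 m
sqrt(d) = 0.000304959
Hall-Petch contribution = k / sqrt(d) = 0.4 / 0.000304959 = 1311.7 MPa
sigma = sigma_0 + k/sqrt(d) = 57 + 1311.7 = 1368.7 MPa

1368.7


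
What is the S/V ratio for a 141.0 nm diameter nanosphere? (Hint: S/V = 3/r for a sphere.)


Radius r = 141.0/2 = 70.5 nm
S/V = 3 / r = 3 / 70.5
S/V = 0.0426 nm^-1

0.0426


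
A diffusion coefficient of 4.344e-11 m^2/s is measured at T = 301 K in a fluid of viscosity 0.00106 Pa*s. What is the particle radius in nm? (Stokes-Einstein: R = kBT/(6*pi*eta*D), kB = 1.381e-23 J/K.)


Stokes-Einstein: R = kB*T / (6*pi*eta*D)
R = 1.381e-23 * 301 / (6 * pi * 0.00106 * 4.344e-11)
R = 4.7892e-09 m = 4.79 nm

4.79


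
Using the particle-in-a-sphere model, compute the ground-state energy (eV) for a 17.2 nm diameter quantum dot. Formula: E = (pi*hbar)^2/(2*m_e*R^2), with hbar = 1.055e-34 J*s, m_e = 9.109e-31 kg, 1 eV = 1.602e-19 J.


Radius R = 17.2/2 = 8.6 nm = 8.6e-09 m
E = (pi * 1.055e-34)^2 / (2 * 9.109e-31 * (8.6e-09)^2)
E(J) = 8.15281e-22
E = E(J) / 1.602e-19 = 0.0051 eV

0.0051


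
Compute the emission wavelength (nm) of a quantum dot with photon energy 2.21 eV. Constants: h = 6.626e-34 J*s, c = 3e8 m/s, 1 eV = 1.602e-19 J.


Convert energy: E = 2.21 eV = 2.21 * 1.602e-19 = 3.54042e-19 J
lambda = h*c / E = 6.626e-34 * 3e8 / 3.54042e-19
lambda = 5.61459e-07 m = 561.5 nm

561.5


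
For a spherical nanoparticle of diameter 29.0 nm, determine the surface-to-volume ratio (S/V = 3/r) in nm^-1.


Radius r = 29.0/2 = 14.5 nm
S/V = 3 / r = 3 / 14.5
S/V = 0.2069 nm^-1

0.2069


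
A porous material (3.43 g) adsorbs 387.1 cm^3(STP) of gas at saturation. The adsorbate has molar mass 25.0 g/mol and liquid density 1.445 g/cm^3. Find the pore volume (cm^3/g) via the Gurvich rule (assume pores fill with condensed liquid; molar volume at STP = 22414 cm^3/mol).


Moles adsorbed n = V_ads / 22414 = 387.1 / 22414 = 1.727046e-02 mol
Liquid volume V_liq = n * M / rho_liq = 1.727046e-02 * 25.0 / 1.445 = 0.29880 cm^3
Specific pore volume V_pore = V_liq / m_sample = 0.29880 / 3.43
V_pore = 0.0871 cm^3/g

0.0871


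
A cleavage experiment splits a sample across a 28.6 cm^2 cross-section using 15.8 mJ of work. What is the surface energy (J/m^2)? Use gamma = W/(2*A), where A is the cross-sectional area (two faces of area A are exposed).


Convert: A = 28.6 cm^2 = 0.00286 m^2, W = 15.8 mJ = 0.0158 J
Cleaving exposes two faces of area A, so total new surface = 2*A and gamma = W / (2*A)
gamma = 0.0158 / (2 * 0.00286)
gamma = 2.762 J/m^2

2.762


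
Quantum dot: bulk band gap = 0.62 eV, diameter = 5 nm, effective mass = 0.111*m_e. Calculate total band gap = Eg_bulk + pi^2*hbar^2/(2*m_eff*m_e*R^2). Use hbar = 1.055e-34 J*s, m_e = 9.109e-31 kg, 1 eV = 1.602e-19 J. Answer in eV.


Radius R = 5/2 nm = 2.5e-09 m
Confinement energy dE = pi^2 * hbar^2 / (2 * m_eff * m_e * R^2)
dE = pi^2 * (1.055e-34)^2 / (2 * 0.111 * 9.109e-31 * (2.5e-09)^2) J, divided by 1.602e-19 J/eV
dE = 0.5425 eV
Total band gap = E_g(bulk) + dE = 0.62 + 0.5425 = 1.1625 eV

1.1625


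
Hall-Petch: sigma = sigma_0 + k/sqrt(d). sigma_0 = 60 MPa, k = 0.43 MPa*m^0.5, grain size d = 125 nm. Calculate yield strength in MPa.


d = 125 nm = 1.25e-07 m
sqrt(d) = 0.0003535534
Hall-Petch contribution = k / sqrt(d) = 0.43 / 0.0003535534 = 1216.2 MPa
sigma = sigma_0 + k/sqrt(d) = 60 + 1216.2 = 1276.2 MPa

1276.2


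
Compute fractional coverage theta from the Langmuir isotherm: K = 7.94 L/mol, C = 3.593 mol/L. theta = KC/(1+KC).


Langmuir isotherm: theta = K*C / (1 + K*C)
K*C = 7.94 * 3.593 = 28.52842
theta = 28.52842 / (1 + 28.52842) = 28.52842 / 29.52842
theta = 0.9661

0.9661


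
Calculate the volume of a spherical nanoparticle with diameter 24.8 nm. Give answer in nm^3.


Radius r = 24.8/2 = 12.4 nm
Volume V = (4/3) * pi * r^3
V = (4/3) * pi * (12.4)^3
V = 7986.45 nm^3

7986.45


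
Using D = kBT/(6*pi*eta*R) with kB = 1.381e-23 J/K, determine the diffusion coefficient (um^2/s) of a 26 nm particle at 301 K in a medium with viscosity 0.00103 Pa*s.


Radius R = 26/2 = 13 nm = 1.3e-08 m
D = kB*T / (6*pi*eta*R)
D = 1.381e-23 * 301 / (6 * pi * 0.00103 * 1.3e-08)
D = 1.64694e-11 m^2/s = 16.469 um^2/s

16.469


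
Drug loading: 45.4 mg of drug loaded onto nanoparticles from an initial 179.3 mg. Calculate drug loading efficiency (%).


Drug loading efficiency = (drug loaded / drug initial) * 100
DLE = 45.4 / 179.3 * 100
DLE = 0.2532 * 100
DLE = 25.32%

25.32


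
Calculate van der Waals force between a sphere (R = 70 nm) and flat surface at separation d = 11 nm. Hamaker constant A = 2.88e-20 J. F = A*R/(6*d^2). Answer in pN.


Convert to SI: R = 70 nm = 7e-08 m, d = 11 nm = 1.1e-08 m
F = A * R / (6 * d^2)
F = 2.88e-20 * 7e-08 / (6 * (1.1e-08)^2)
F = 2.77686e-12 N = 2.777 pN

2.777


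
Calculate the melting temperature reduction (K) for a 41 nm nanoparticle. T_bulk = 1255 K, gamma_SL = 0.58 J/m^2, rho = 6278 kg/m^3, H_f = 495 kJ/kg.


Radius R = 41/2 = 20.5 nm = 2.05e-08 m
Convert H_f = 495 kJ/kg = 495000 J/kg
dT = 2 * gamma_SL * T_bulk / (rho * H_f * R)
dT = 2 * 0.58 * 1255 / (6278 * 495000 * 2.05e-08)
dT = 22.9 K

22.9


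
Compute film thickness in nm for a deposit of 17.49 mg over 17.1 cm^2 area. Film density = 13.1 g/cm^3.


Convert: m = 17.49 mg = 1.7490e-05 kg, A = 17.1 cm^2 = 1.7100e-03 m^2, rho = 13.1 g/cm^3 = 13100 kg/m^3
t = m / (A * rho)
t = 1.7490e-05 / (1.7100e-03 * 13100)
t = 7.8077e-07 m = 780.8 nm

780.8


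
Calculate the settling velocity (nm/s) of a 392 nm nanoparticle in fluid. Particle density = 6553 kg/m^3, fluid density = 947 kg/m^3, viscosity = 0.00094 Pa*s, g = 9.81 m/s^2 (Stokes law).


Radius R = 392/2 nm = 1.96e-07 m
Density difference = 6553 - 947 = 5606 kg/m^3
v = 2 * R^2 * (rho_p - rho_f) * g / (9 * eta)
v = 2 * (1.96e-07)^2 * 5606 * 9.81 / (9 * 0.00094)
v = 4.99452e-07 m/s = 499.4521 nm/s

499.4521


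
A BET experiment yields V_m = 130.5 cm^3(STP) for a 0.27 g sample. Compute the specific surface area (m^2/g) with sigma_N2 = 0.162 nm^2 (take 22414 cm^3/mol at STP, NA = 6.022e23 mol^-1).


Number of moles in monolayer = V_m / 22414 = 130.5 / 22414 = 0.00582225
Number of molecules = moles * NA = 0.00582225 * 6.022e23
SA = molecules * sigma / mass
SA = (130.5 / 22414) * 6.022e23 * 0.162e-18 / 0.27
SA = 2103.7 m^2/g

2103.7


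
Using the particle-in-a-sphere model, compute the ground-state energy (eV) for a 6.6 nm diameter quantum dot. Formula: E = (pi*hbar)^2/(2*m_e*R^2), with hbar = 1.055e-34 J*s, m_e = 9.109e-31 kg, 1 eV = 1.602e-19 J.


Radius R = 6.6/2 = 3.3 nm = 3.3e-09 m
E = (pi * 1.055e-34)^2 / (2 * 9.109e-31 * (3.3e-09)^2)
E(J) = 5.53702e-21
E = E(J) / 1.602e-19 = 0.0346 eV

0.0346


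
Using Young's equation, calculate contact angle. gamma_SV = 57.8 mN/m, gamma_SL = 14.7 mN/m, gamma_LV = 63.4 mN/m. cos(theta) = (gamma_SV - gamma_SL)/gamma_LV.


cos(theta) = (gamma_SV - gamma_SL) / gamma_LV
cos(theta) = (57.8 - 14.7) / 63.4
cos(theta) = 0.679811
theta = arccos(0.679811) = 47.17 degrees

47.17


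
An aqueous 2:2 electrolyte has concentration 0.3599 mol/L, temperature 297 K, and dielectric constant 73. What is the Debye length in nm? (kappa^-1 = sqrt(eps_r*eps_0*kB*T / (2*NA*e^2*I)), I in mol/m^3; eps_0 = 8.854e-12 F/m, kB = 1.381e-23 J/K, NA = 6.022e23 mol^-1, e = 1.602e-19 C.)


Ionic strength I = 0.3599 * 2^2 * 1000 = 1439.6 mol/m^3
kappa^-1 = sqrt(73 * 8.854e-12 * 1.381e-23 * 297 / (2 * 6.022e23 * (1.602e-19)^2 * 1439.6))
kappa^-1 = 0.244 nm

0.244


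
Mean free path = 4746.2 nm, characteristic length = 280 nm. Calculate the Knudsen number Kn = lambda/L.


Knudsen number Kn = lambda / L
Kn = 4746.2 / 280
Kn = 16.9507

16.9507


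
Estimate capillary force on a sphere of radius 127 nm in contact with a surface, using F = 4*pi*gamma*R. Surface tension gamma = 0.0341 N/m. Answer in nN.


Convert radius: R = 127 nm = 1.27e-07 m
F = 4 * pi * gamma * R
F = 4 * pi * 0.0341 * 1.27e-07
F = 5.44212e-08 N = 54.4212 nN

54.4212


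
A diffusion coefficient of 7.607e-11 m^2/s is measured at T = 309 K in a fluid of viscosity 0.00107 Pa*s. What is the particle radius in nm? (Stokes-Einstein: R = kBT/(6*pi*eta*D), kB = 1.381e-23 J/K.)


Stokes-Einstein: R = kB*T / (6*pi*eta*D)
R = 1.381e-23 * 309 / (6 * pi * 0.00107 * 7.607e-11)
R = 2.78134e-09 m = 2.78 nm

2.78


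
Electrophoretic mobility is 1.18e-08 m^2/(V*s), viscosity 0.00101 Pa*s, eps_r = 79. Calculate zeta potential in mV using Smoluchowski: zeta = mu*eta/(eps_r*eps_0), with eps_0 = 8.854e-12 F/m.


Smoluchowski equation: zeta = mu * eta / (eps_r * eps_0)
zeta = 1.18e-08 * 0.00101 / (79 * 8.854e-12)
zeta = 0.017039 V = 17.04 mV

17.04


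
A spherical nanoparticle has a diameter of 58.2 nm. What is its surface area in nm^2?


Radius r = 58.2/2 = 29.1 nm
Surface area SA = 4 * pi * r^2
SA = 4 * pi * (29.1)^2
SA = 10641.33 nm^2

10641.33


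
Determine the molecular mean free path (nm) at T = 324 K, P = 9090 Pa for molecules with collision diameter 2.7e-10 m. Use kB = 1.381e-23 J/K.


Mean free path: lambda = kB*T / (sqrt(2) * pi * d^2 * P)
lambda = 1.381e-23 * 324 / (sqrt(2) * pi * (2.7e-10)^2 * 9090)
lambda = 1.51979e-06 m
lambda = 1519.79 nm

1519.79


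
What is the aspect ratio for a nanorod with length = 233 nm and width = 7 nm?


Aspect ratio AR = length / diameter
AR = 233 / 7
AR = 33.29

33.29


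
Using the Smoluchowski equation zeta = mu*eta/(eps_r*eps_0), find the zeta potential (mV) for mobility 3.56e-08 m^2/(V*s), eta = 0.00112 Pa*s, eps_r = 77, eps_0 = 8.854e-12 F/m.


Smoluchowski equation: zeta = mu * eta / (eps_r * eps_0)
zeta = 3.56e-08 * 0.00112 / (77 * 8.854e-12)
zeta = 0.058484 V = 58.48 mV

58.48


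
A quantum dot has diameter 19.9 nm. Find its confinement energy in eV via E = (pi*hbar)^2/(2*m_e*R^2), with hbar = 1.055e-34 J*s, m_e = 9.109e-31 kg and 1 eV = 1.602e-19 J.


Radius R = 19.9/2 = 9.95 nm = 9.95e-09 m
E = (pi * 1.055e-34)^2 / (2 * 9.109e-31 * (9.95e-09)^2)
E(J) = 6.09057e-22
E = E(J) / 1.602e-19 = 0.0038 eV

0.0038


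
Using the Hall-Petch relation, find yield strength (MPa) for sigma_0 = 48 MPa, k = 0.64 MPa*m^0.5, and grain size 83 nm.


d = 83 nm = 8.3e-08 m
sqrt(d) = 0.0002880972
Hall-Petch contribution = k / sqrt(d) = 0.64 / 0.0002880972 = 2221.5 MPa
sigma = sigma_0 + k/sqrt(d) = 48 + 2221.5 = 2269.5 MPa

2269.5


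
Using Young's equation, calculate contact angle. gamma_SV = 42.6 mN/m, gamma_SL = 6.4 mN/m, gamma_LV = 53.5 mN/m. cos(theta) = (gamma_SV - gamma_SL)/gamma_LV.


cos(theta) = (gamma_SV - gamma_SL) / gamma_LV
cos(theta) = (42.6 - 6.4) / 53.5
cos(theta) = 0.676636
theta = arccos(0.676636) = 47.42 degrees

47.42


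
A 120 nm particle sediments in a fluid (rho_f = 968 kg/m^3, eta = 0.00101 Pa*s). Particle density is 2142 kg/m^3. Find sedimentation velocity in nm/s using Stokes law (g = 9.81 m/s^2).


Radius R = 120/2 nm = 6e-08 m
Density difference = 2142 - 968 = 1174 kg/m^3
v = 2 * R^2 * (rho_p - rho_f) * g / (9 * eta)
v = 2 * (6e-08)^2 * 1174 * 9.81 / (9 * 0.00101)
v = 9.12233e-09 m/s = 9.1223 nm/s

9.1223


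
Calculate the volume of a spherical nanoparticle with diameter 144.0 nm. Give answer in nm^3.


Radius r = 144.0/2 = 72 nm
Volume V = (4/3) * pi * r^3
V = (4/3) * pi * (72)^3
V = 1563457.57 nm^3

1563457.57


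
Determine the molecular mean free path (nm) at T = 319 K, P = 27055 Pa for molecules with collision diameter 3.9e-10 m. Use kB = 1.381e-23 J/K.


Mean free path: lambda = kB*T / (sqrt(2) * pi * d^2 * P)
lambda = 1.381e-23 * 319 / (sqrt(2) * pi * (3.9e-10)^2 * 27055)
lambda = 2.40959e-07 m
lambda = 240.96 nm

240.96


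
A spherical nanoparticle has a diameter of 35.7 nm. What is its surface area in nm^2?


Radius r = 35.7/2 = 17.85 nm
Surface area SA = 4 * pi * r^2
SA = 4 * pi * (17.85)^2
SA = 4003.93 nm^2

4003.93


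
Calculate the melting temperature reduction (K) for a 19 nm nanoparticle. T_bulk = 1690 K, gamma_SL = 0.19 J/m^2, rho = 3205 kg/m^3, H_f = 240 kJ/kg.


Radius R = 19/2 = 9.5 nm = 9.5e-09 m
Convert H_f = 240 kJ/kg = 240000 J/kg
dT = 2 * gamma_SL * T_bulk / (rho * H_f * R)
dT = 2 * 0.19 * 1690 / (3205 * 240000 * 9.5e-09)
dT = 87.9 K

87.9


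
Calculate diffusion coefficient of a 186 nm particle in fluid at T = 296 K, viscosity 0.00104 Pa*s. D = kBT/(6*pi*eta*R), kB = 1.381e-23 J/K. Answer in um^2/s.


Radius R = 186/2 = 93 nm = 9.3e-08 m
D = kB*T / (6*pi*eta*R)
D = 1.381e-23 * 296 / (6 * pi * 0.00104 * 9.3e-08)
D = 2.24217e-12 m^2/s = 2.242 um^2/s

2.242


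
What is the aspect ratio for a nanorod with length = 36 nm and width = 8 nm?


Aspect ratio AR = length / diameter
AR = 36 / 8
AR = 4.5

4.5


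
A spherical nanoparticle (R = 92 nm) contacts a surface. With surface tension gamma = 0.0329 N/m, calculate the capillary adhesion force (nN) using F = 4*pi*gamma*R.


Convert radius: R = 92 nm = 9.2e-08 m
F = 4 * pi * gamma * R
F = 4 * pi * 0.0329 * 9.2e-08
F = 3.80359e-08 N = 38.0359 nN

38.0359


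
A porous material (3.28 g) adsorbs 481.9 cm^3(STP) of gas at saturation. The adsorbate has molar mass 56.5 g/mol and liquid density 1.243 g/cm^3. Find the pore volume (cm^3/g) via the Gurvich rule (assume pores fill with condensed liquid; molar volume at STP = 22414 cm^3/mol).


Moles adsorbed n = V_ads / 22414 = 481.9 / 22414 = 2.149996e-02 mol
Liquid volume V_liq = n * M / rho_liq = 2.149996e-02 * 56.5 / 1.243 = 0.97727 cm^3
Specific pore volume V_pore = V_liq / m_sample = 0.97727 / 3.28
V_pore = 0.2979 cm^3/g

0.2979


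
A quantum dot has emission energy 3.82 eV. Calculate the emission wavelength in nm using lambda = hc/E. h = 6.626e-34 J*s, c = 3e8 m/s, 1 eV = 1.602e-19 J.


Convert energy: E = 3.82 eV = 3.82 * 1.602e-19 = 6.11964e-19 J
lambda = h*c / E = 6.626e-34 * 3e8 / 6.11964e-19
lambda = 3.24823e-07 m = 324.8 nm

324.8


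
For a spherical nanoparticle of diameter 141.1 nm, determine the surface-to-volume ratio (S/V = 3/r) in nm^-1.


Radius r = 141.1/2 = 70.55 nm
S/V = 3 / r = 3 / 70.55
S/V = 0.0425 nm^-1

0.0425


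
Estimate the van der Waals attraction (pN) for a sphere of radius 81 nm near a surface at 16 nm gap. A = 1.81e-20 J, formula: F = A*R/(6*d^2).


Convert to SI: R = 81 nm = 8.1e-08 m, d = 16 nm = 1.6e-08 m
F = A * R / (6 * d^2)
F = 1.81e-20 * 8.1e-08 / (6 * (1.6e-08)^2)
F = 9.54492e-13 N = 0.954 pN

0.954


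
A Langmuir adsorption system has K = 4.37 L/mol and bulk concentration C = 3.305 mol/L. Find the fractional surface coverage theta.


Langmuir isotherm: theta = K*C / (1 + K*C)
K*C = 4.37 * 3.305 = 14.44285
theta = 14.44285 / (1 + 14.44285) = 14.44285 / 15.44285
theta = 0.9352

0.9352


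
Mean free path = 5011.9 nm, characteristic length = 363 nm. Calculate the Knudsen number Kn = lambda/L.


Knudsen number Kn = lambda / L
Kn = 5011.9 / 363
Kn = 13.8069

13.8069


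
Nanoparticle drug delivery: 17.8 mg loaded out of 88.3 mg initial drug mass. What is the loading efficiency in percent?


Drug loading efficiency = (drug loaded / drug initial) * 100
DLE = 17.8 / 88.3 * 100
DLE = 0.2016 * 100
DLE = 20.16%

20.16


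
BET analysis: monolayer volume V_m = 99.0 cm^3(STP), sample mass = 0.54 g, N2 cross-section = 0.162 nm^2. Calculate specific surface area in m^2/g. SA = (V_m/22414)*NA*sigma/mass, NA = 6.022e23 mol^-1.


Number of moles in monolayer = V_m / 22414 = 99.0 / 22414 = 0.00441688
Number of molecules = moles * NA = 0.00441688 * 6.022e23
SA = molecules * sigma / mass
SA = (99.0 / 22414) * 6.022e23 * 0.162e-18 / 0.54
SA = 798.0 m^2/g

798.0


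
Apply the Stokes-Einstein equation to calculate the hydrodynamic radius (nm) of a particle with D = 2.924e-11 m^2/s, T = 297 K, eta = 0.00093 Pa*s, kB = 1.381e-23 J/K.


Stokes-Einstein: R = kB*T / (6*pi*eta*D)
R = 1.381e-23 * 297 / (6 * pi * 0.00093 * 2.924e-11)
R = 8.00182e-09 m = 8.0 nm

8.0


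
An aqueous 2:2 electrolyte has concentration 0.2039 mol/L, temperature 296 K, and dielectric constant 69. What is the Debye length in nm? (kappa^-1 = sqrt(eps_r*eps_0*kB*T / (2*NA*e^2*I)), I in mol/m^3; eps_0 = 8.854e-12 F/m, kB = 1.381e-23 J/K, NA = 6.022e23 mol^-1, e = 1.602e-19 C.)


Ionic strength I = 0.2039 * 2^2 * 1000 = 815.6 mol/m^3
kappa^-1 = sqrt(69 * 8.854e-12 * 1.381e-23 * 296 / (2 * 6.022e23 * (1.602e-19)^2 * 815.6))
kappa^-1 = 0.315 nm

0.315


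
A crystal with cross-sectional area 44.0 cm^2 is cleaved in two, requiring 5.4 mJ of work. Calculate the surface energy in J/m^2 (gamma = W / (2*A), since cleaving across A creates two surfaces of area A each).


Convert: A = 44.0 cm^2 = 0.0044 m^2, W = 5.4 mJ = 0.0054 J
Cleaving exposes two faces of area A, so total new surface = 2*A and gamma = W / (2*A)
gamma = 0.0054 / (2 * 0.0044)
gamma = 0.614 J/m^2

0.614


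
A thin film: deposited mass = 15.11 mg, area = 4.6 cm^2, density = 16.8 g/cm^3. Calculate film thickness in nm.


Convert: m = 15.11 mg = 1.5110e-05 kg, A = 4.6 cm^2 = 4.6000e-04 m^2, rho = 16.8 g/cm^3 = 16800 kg/m^3
t = m / (A * rho)
t = 1.5110e-05 / (4.6000e-04 * 16800)
t = 1.9552e-06 m = 1955.2 nm

1955.2


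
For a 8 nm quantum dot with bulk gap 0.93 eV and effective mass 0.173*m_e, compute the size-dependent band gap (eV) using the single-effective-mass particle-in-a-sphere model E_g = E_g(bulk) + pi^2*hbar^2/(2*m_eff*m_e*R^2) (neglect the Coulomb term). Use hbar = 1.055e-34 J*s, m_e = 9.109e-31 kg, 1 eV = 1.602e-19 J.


Radius R = 8/2 nm = 4e-09 m
Confinement energy dE = pi^2 * hbar^2 / (2 * m_eff * m_e * R^2)
dE = pi^2 * (1.055e-34)^2 / (2 * 0.173 * 9.109e-31 * (4e-09)^2) J, divided by 1.602e-19 J/eV
dE = 0.136 eV
Total band gap = E_g(bulk) + dE = 0.93 + 0.136 = 1.066 eV

1.066


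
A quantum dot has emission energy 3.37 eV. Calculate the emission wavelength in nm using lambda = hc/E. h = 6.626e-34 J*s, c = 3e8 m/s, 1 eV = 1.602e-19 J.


Convert energy: E = 3.37 eV = 3.37 * 1.602e-19 = 5.39874e-19 J
lambda = h*c / E = 6.626e-34 * 3e8 / 5.39874e-19
lambda = 3.68197e-07 m = 368.2 nm

368.2


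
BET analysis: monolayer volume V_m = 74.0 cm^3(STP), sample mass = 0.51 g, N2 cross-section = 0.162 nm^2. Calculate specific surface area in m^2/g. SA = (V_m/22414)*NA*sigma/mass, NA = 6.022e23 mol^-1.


Number of moles in monolayer = V_m / 22414 = 74.0 / 22414 = 0.00330151
Number of molecules = moles * NA = 0.00330151 * 6.022e23
SA = molecules * sigma / mass
SA = (74.0 / 22414) * 6.022e23 * 0.162e-18 / 0.51
SA = 631.5 m^2/g

631.5


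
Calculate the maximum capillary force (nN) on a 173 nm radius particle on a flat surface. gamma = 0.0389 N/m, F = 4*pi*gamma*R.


Convert radius: R = 173 nm = 1.73e-07 m
F = 4 * pi * gamma * R
F = 4 * pi * 0.0389 * 1.73e-07
F = 8.45679e-08 N = 84.5679 nN

84.5679


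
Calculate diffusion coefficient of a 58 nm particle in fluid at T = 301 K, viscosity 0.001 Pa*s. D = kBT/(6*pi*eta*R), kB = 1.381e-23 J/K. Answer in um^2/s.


Radius R = 58/2 = 29 nm = 2.9e-08 m
D = kB*T / (6*pi*eta*R)
D = 1.381e-23 * 301 / (6 * pi * 0.001 * 2.9e-08)
D = 7.60433e-12 m^2/s = 7.604 um^2/s

7.604


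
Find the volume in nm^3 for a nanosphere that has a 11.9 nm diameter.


Radius r = 11.9/2 = 5.95 nm
Volume V = (4/3) * pi * r^3
V = (4/3) * pi * (5.95)^3
V = 882.35 nm^3

882.35


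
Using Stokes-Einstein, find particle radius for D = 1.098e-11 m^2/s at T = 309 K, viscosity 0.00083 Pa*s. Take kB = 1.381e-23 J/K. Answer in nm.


Stokes-Einstein: R = kB*T / (6*pi*eta*D)
R = 1.381e-23 * 309 / (6 * pi * 0.00083 * 1.098e-11)
R = 2.48411e-08 m = 24.84 nm

24.84


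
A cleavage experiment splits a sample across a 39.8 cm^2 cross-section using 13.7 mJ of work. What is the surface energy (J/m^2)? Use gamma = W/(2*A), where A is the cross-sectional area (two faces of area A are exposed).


Convert: A = 39.8 cm^2 = 0.00398 m^2, W = 13.7 mJ = 0.0137 J
Cleaving exposes two faces of area A, so total new surface = 2*A and gamma = W / (2*A)
gamma = 0.0137 / (2 * 0.00398)
gamma = 1.721 J/m^2

1.721


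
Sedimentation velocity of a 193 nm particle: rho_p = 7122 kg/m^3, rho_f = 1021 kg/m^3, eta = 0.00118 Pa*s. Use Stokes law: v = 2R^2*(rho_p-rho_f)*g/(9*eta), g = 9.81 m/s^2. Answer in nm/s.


Radius R = 193/2 nm = 9.65e-08 m
Density difference = 7122 - 1021 = 6101 kg/m^3
v = 2 * R^2 * (rho_p - rho_f) * g / (9 * eta)
v = 2 * (9.65e-08)^2 * 6101 * 9.81 / (9 * 0.00118)
v = 1.04962e-07 m/s = 104.9615 nm/s

104.9615


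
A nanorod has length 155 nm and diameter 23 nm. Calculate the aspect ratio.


Aspect ratio AR = length / diameter
AR = 155 / 23
AR = 6.74

6.74


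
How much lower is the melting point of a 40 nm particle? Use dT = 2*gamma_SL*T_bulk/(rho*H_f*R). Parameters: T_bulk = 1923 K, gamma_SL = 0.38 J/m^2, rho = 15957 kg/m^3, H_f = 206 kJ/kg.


Radius R = 40/2 = 20 nm = 2e-08 m
Convert H_f = 206 kJ/kg = 206000 J/kg
dT = 2 * gamma_SL * T_bulk / (rho * H_f * R)
dT = 2 * 0.38 * 1923 / (15957 * 206000 * 2e-08)
dT = 22.2 K

22.2


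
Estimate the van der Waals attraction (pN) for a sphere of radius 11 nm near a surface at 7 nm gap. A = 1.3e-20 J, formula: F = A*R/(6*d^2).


Convert to SI: R = 11 nm = 1.1e-08 m, d = 7 nm = 7e-09 m
F = A * R / (6 * d^2)
F = 1.3e-20 * 1.1e-08 / (6 * (7e-09)^2)
F = 4.86395e-13 N = 0.486 pN

0.486


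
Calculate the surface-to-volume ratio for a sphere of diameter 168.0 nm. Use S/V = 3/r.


Radius r = 168.0/2 = 84 nm
S/V = 3 / r = 3 / 84
S/V = 0.0357 nm^-1

0.0357


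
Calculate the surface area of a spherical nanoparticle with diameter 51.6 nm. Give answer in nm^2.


Radius r = 51.6/2 = 25.8 nm
Surface area SA = 4 * pi * r^2
SA = 4 * pi * (25.8)^2
SA = 8364.68 nm^2

8364.68


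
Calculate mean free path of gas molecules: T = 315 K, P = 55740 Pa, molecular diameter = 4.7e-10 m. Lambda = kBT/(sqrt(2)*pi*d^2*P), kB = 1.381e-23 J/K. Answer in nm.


Mean free path: lambda = kB*T / (sqrt(2) * pi * d^2 * P)
lambda = 1.381e-23 * 315 / (sqrt(2) * pi * (4.7e-10)^2 * 55740)
lambda = 7.95201e-08 m
lambda = 79.52 nm

79.52


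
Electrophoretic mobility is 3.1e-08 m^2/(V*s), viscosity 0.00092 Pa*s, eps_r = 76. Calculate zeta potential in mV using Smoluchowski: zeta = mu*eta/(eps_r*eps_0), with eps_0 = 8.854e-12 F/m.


Smoluchowski equation: zeta = mu * eta / (eps_r * eps_0)
zeta = 3.1e-08 * 0.00092 / (76 * 8.854e-12)
zeta = 0.042383 V = 42.38 mV

42.38


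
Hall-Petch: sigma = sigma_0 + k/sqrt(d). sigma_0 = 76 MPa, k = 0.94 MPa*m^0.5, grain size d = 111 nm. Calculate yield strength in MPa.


d = 111 nm = 1.11e-07 m
sqrt(d) = 0.0003331666
Hall-Petch contribution = k / sqrt(d) = 0.94 / 0.0003331666 = 2821.4 MPa
sigma = sigma_0 + k/sqrt(d) = 76 + 2821.4 = 2897.4 MPa

2897.4


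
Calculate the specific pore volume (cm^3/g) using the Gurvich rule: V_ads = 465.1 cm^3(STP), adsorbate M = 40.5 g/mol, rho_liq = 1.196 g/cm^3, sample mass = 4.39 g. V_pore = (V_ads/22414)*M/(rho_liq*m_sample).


Moles adsorbed n = V_ads / 22414 = 465.1 / 22414 = 2.075042e-02 mol
Liquid volume V_liq = n * M / rho_liq = 2.075042e-02 * 40.5 / 1.196 = 0.70267 cm^3
Specific pore volume V_pore = V_liq / m_sample = 0.70267 / 4.39
V_pore = 0.1601 cm^3/g

0.1601


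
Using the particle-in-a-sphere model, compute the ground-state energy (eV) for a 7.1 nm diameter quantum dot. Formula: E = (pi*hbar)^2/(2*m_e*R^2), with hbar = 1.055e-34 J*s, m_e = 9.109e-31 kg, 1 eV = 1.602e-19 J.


Radius R = 7.1/2 = 3.55 nm = 3.55e-09 m
E = (pi * 1.055e-34)^2 / (2 * 9.109e-31 * (3.55e-09)^2)
E(J) = 4.78462e-21
E = E(J) / 1.602e-19 = 0.0299 eV

0.0299


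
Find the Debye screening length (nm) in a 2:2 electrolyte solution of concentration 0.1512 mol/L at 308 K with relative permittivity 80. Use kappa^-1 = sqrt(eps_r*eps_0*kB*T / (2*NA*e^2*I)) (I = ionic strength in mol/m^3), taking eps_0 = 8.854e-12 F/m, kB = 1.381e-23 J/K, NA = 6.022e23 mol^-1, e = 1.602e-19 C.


Ionic strength I = 0.1512 * 2^2 * 1000 = 604.8 mol/m^3
kappa^-1 = sqrt(80 * 8.854e-12 * 1.381e-23 * 308 / (2 * 6.022e23 * (1.602e-19)^2 * 604.8))
kappa^-1 = 0.401 nm

0.401


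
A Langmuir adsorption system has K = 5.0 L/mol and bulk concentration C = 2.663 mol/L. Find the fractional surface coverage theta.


Langmuir isotherm: theta = K*C / (1 + K*C)
K*C = 5.0 * 2.663 = 13.315
theta = 13.315 / (1 + 13.315) = 13.315 / 14.315
theta = 0.9301

0.9301


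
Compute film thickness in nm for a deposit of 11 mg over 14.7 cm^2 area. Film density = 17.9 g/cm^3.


Convert: m = 11 mg = 1.1000e-05 kg, A = 14.7 cm^2 = 1.4700e-03 m^2, rho = 17.9 g/cm^3 = 17900 kg/m^3
t = m / (A * rho)
t = 1.1000e-05 / (1.4700e-03 * 17900)
t = 4.1804e-07 m = 418.0 nm

418.0


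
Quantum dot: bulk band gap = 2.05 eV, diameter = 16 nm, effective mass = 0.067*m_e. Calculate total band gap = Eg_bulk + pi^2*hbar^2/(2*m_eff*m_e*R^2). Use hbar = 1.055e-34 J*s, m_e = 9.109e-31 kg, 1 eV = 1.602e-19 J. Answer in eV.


Radius R = 16/2 nm = 8e-09 m
Confinement energy dE = pi^2 * hbar^2 / (2 * m_eff * m_e * R^2)
dE = pi^2 * (1.055e-34)^2 / (2 * 0.067 * 9.109e-31 * (8e-09)^2) J, divided by 1.602e-19 J/eV
dE = 0.0878 eV
Total band gap = E_g(bulk) + dE = 2.05 + 0.0878 = 2.1378 eV

2.1378


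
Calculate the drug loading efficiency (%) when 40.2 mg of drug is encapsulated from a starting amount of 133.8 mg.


Drug loading efficiency = (drug loaded / drug initial) * 100
DLE = 40.2 / 133.8 * 100
DLE = 0.3004 * 100
DLE = 30.04%

30.04


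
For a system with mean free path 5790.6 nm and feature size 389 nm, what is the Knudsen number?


Knudsen number Kn = lambda / L
Kn = 5790.6 / 389
Kn = 14.8859

14.8859


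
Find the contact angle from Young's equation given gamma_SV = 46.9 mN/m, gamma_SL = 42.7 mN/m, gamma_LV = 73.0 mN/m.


cos(theta) = (gamma_SV - gamma_SL) / gamma_LV
cos(theta) = (46.9 - 42.7) / 73.0
cos(theta) = 0.057534
theta = arccos(0.057534) = 86.7 degrees

86.7


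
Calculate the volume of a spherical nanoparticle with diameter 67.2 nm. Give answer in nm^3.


Radius r = 67.2/2 = 33.6 nm
Volume V = (4/3) * pi * r^3
V = (4/3) * pi * (33.6)^3
V = 158893.61 nm^3

158893.61


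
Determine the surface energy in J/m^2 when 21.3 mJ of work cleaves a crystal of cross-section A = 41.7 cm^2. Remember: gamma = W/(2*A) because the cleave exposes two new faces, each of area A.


Convert: A = 41.7 cm^2 = 0.00417 m^2, W = 21.3 mJ = 0.0213 J
Cleaving exposes two faces of area A, so total new surface = 2*A and gamma = W / (2*A)
gamma = 0.0213 / (2 * 0.00417)
gamma = 2.554 J/m^2

2.554


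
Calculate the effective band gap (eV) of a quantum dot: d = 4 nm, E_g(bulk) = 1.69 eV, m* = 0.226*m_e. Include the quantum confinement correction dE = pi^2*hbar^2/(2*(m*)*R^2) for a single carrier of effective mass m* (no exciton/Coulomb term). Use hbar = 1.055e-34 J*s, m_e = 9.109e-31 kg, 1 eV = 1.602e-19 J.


Radius R = 4/2 nm = 2e-09 m
Confinement energy dE = pi^2 * hbar^2 / (2 * m_eff * m_e * R^2)
dE = pi^2 * (1.055e-34)^2 / (2 * 0.226 * 9.109e-31 * (2e-09)^2) J, divided by 1.602e-19 J/eV
dE = 0.4164 eV
Total band gap = E_g(bulk) + dE = 1.69 + 0.4164 = 2.1064 eV

2.1064


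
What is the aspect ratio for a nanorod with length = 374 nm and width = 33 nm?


Aspect ratio AR = length / diameter
AR = 374 / 33
AR = 11.33

11.33


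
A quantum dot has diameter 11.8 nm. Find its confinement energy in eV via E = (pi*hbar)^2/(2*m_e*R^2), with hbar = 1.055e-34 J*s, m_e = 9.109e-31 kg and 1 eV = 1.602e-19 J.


Radius R = 11.8/2 = 5.9 nm = 5.9e-09 m
E = (pi * 1.055e-34)^2 / (2 * 9.109e-31 * (5.9e-09)^2)
E(J) = 1.73221e-21
E = E(J) / 1.602e-19 = 0.0108 eV

0.0108


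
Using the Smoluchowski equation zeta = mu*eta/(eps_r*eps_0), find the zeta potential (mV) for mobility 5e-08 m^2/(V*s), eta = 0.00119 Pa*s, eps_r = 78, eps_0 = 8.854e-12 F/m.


Smoluchowski equation: zeta = mu * eta / (eps_r * eps_0)
zeta = 5e-08 * 0.00119 / (78 * 8.854e-12)
zeta = 0.086155 V = 86.16 mV

86.16


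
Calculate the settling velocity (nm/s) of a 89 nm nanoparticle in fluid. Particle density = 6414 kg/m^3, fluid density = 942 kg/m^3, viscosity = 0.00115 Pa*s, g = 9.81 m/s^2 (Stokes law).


Radius R = 89/2 nm = 4.45e-08 m
Density difference = 6414 - 942 = 5472 kg/m^3
v = 2 * R^2 * (rho_p - rho_f) * g / (9 * eta)
v = 2 * (4.45e-08)^2 * 5472 * 9.81 / (9 * 0.00115)
v = 2.05412e-08 m/s = 20.5412 nm/s

20.5412


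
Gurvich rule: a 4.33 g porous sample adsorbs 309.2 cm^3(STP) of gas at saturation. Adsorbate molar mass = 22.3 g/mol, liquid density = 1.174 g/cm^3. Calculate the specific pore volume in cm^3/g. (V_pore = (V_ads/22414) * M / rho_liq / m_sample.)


Moles adsorbed n = V_ads / 22414 = 309.2 / 22414 = 1.379495e-02 mol
Liquid volume V_liq = n * M / rho_liq = 1.379495e-02 * 22.3 / 1.174 = 0.26203 cm^3
Specific pore volume V_pore = V_liq / m_sample = 0.26203 / 4.33
V_pore = 0.0605 cm^3/g

0.0605


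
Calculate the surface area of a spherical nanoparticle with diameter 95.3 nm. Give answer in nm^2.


Radius r = 95.3/2 = 47.65 nm
Surface area SA = 4 * pi * r^2
SA = 4 * pi * (47.65)^2
SA = 28532.23 nm^2

28532.23


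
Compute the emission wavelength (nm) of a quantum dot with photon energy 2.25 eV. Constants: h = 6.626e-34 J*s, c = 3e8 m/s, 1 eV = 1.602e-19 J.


Convert energy: E = 2.25 eV = 2.25 * 1.602e-19 = 3.6045e-19 J
lambda = h*c / E = 6.626e-34 * 3e8 / 3.6045e-19
lambda = 5.51477e-07 m = 551.5 nm

551.5


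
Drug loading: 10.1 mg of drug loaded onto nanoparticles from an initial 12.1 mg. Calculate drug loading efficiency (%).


Drug loading efficiency = (drug loaded / drug initial) * 100
DLE = 10.1 / 12.1 * 100
DLE = 0.8347 * 100
DLE = 83.47%

83.47


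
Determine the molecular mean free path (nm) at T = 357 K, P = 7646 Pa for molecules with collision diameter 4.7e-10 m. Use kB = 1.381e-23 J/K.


Mean free path: lambda = kB*T / (sqrt(2) * pi * d^2 * P)
lambda = 1.381e-23 * 357 / (sqrt(2) * pi * (4.7e-10)^2 * 7646)
lambda = 6.57002e-07 m
lambda = 657.0 nm

657.0


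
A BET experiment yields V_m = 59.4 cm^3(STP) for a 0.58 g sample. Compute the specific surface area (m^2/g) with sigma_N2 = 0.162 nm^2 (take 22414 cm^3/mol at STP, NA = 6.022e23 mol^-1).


Number of moles in monolayer = V_m / 22414 = 59.4 / 22414 = 0.00265013
Number of molecules = moles * NA = 0.00265013 * 6.022e23
SA = molecules * sigma / mass
SA = (59.4 / 22414) * 6.022e23 * 0.162e-18 / 0.58
SA = 445.8 m^2/g

445.8


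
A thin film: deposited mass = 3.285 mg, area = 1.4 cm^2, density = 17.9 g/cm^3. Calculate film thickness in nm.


Convert: m = 3.285 mg = 3.2850e-06 kg, A = 1.4 cm^2 = 1.4000e-04 m^2, rho = 17.9 g/cm^3 = 17900 kg/m^3
t = m / (A * rho)
t = 3.2850e-06 / (1.4000e-04 * 17900)
t = 1.3109e-06 m = 1310.9 nm

1310.9


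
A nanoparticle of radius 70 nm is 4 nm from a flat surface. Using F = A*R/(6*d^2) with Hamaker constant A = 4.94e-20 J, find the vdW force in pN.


Convert to SI: R = 70 nm = 7e-08 m, d = 4 nm = 4e-09 m
F = A * R / (6 * d^2)
F = 4.94e-20 * 7e-08 / (6 * (4e-09)^2)
F = 3.60208e-11 N = 36.021 pN

36.021


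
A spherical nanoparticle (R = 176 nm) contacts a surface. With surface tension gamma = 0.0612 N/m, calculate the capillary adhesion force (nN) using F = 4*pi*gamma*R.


Convert radius: R = 176 nm = 1.76e-07 m
F = 4 * pi * gamma * R
F = 4 * pi * 0.0612 * 1.76e-07
F = 1.35355e-07 N = 135.3549 nN

135.3549


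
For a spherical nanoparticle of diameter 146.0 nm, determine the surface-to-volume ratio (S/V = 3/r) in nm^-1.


Radius r = 146.0/2 = 73 nm
S/V = 3 / r = 3 / 73
S/V = 0.0411 nm^-1

0.0411


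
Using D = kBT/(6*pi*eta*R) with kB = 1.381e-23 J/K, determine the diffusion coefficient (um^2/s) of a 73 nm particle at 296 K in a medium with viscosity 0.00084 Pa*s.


Radius R = 73/2 = 36.5 nm = 3.65e-08 m
D = kB*T / (6*pi*eta*R)
D = 1.381e-23 * 296 / (6 * pi * 0.00084 * 3.65e-08)
D = 7.07314e-12 m^2/s = 7.073 um^2/s

7.073


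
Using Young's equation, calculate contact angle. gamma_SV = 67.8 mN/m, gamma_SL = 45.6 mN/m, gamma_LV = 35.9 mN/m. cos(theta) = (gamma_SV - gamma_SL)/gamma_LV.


cos(theta) = (gamma_SV - gamma_SL) / gamma_LV
cos(theta) = (67.8 - 45.6) / 35.9
cos(theta) = 0.618384
theta = arccos(0.618384) = 51.8 degrees

51.8


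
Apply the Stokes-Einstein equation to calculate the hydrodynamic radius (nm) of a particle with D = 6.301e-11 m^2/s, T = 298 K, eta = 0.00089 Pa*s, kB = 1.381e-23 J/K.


Stokes-Einstein: R = kB*T / (6*pi*eta*D)
R = 1.381e-23 * 298 / (6 * pi * 0.00089 * 6.301e-11)
R = 3.89322e-09 m = 3.89 nm

3.89


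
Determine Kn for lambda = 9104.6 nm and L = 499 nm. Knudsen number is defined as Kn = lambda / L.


Knudsen number Kn = lambda / L
Kn = 9104.6 / 499
Kn = 18.2457

18.2457


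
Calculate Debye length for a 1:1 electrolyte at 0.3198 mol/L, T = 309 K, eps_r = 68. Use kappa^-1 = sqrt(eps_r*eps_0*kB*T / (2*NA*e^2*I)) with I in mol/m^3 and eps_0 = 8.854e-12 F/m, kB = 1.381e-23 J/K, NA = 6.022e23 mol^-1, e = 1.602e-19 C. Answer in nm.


Ionic strength I = 0.3198 * 1^2 * 1000 = 319.8 mol/m^3
kappa^-1 = sqrt(68 * 8.854e-12 * 1.381e-23 * 309 / (2 * 6.022e23 * (1.602e-19)^2 * 319.8))
kappa^-1 = 0.51 nm

0.51


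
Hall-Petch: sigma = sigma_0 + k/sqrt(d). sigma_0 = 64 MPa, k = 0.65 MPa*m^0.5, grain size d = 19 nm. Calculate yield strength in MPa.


d = 19 nm = 1.9e-08 m
sqrt(d) = 0.0001378405
Hall-Petch contribution = k / sqrt(d) = 0.65 / 0.0001378405 = 4715.6 MPa
sigma = sigma_0 + k/sqrt(d) = 64 + 4715.6 = 4779.6 MPa

4779.6


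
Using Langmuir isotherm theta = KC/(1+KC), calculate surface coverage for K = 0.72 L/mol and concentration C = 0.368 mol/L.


Langmuir isotherm: theta = K*C / (1 + K*C)
K*C = 0.72 * 0.368 = 0.26496
theta = 0.26496 / (1 + 0.26496) = 0.26496 / 1.26496
theta = 0.2095

0.2095


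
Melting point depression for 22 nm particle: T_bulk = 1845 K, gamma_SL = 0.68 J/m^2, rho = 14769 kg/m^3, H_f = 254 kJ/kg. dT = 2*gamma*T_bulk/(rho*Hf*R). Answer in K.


Radius R = 22/2 = 11 nm = 1.1e-08 m
Convert H_f = 254 kJ/kg = 254000 J/kg
dT = 2 * gamma_SL * T_bulk / (rho * H_f * R)
dT = 2 * 0.68 * 1845 / (14769 * 254000 * 1.1e-08)
dT = 60.8 K

60.8


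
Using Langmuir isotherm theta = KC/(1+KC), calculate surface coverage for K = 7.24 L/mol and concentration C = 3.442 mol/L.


Langmuir isotherm: theta = K*C / (1 + K*C)
K*C = 7.24 * 3.442 = 24.92008
theta = 24.92008 / (1 + 24.92008) = 24.92008 / 25.92008
theta = 0.9614

0.9614


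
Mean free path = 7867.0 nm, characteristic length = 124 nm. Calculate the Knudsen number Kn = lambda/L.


Knudsen number Kn = lambda / L
Kn = 7867.0 / 124
Kn = 63.4435

63.4435


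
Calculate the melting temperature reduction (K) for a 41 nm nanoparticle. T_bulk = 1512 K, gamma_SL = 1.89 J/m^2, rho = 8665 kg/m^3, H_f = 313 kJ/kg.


Radius R = 41/2 = 20.5 nm = 2.05e-08 m
Convert H_f = 313 kJ/kg = 313000 J/kg
dT = 2 * gamma_SL * T_bulk / (rho * H_f * R)
dT = 2 * 1.89 * 1512 / (8665 * 313000 * 2.05e-08)
dT = 102.8 K

102.8


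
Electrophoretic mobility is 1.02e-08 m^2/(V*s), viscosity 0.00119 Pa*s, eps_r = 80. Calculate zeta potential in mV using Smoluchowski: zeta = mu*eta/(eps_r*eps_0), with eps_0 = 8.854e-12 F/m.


Smoluchowski equation: zeta = mu * eta / (eps_r * eps_0)
zeta = 1.02e-08 * 0.00119 / (80 * 8.854e-12)
zeta = 0.017136 V = 17.14 mV

17.14


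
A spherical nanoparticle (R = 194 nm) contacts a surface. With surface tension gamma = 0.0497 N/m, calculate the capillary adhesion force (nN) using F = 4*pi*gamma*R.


Convert radius: R = 194 nm = 1.94e-07 m
F = 4 * pi * gamma * R
F = 4 * pi * 0.0497 * 1.94e-07
F = 1.21162e-07 N = 121.1624 nN

121.1624


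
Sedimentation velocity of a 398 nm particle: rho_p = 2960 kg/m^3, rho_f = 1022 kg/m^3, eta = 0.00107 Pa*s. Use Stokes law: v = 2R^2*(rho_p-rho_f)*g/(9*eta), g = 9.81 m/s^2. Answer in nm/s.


Radius R = 398/2 nm = 1.99e-07 m
Density difference = 2960 - 1022 = 1938 kg/m^3
v = 2 * R^2 * (rho_p - rho_f) * g / (9 * eta)
v = 2 * (1.99e-07)^2 * 1938 * 9.81 / (9 * 0.00107)
v = 1.56363e-07 m/s = 156.3625 nm/s

156.3625


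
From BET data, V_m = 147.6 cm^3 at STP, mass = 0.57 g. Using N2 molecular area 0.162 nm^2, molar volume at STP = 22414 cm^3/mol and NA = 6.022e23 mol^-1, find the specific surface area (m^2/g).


Number of moles in monolayer = V_m / 22414 = 147.6 / 22414 = 0.00658517
Number of molecules = moles * NA = 0.00658517 * 6.022e23
SA = molecules * sigma / mass
SA = (147.6 / 22414) * 6.022e23 * 0.162e-18 / 0.57
SA = 1127.1 m^2/g

1127.1


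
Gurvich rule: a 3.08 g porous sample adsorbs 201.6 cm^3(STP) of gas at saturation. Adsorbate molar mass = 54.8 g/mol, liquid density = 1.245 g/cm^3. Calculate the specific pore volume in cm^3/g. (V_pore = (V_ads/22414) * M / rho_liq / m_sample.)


Moles adsorbed n = V_ads / 22414 = 201.6 / 22414 = 8.994379e-03 mol
Liquid volume V_liq = n * M / rho_liq = 8.994379e-03 * 54.8 / 1.245 = 0.39590 cm^3
Specific pore volume V_pore = V_liq / m_sample = 0.39590 / 3.08
V_pore = 0.1285 cm^3/g

0.1285


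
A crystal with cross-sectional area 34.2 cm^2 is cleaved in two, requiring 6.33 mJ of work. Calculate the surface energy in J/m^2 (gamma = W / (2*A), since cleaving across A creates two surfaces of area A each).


Convert: A = 34.2 cm^2 = 0.00342 m^2, W = 6.33 mJ = 0.00633 J
Cleaving exposes two faces of area A, so total new surface = 2*A and gamma = W / (2*A)
gamma = 0.00633 / (2 * 0.00342)
gamma = 0.925 J/m^2

0.925
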